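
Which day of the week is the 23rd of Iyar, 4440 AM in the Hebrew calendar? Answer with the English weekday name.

Sunday

This is JDN 1969547 (2 May 680 Gregorian).
1969547 ≡ 6 (mod 7); counting from Monday = 0 gives Sunday.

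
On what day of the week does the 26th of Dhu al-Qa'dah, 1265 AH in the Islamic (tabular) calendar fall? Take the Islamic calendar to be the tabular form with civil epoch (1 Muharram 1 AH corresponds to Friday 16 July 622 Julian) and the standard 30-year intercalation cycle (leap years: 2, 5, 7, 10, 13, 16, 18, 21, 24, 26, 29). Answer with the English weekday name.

Saturday

This is JDN 2396679 (13 October 1849 Gregorian).
JDN 2396679 mod 7 = 5, and JDN 0 was a Monday, so this is a Saturday.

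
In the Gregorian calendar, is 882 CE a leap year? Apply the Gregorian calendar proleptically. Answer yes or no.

no

882 is not divisible by 4, so it is a common year.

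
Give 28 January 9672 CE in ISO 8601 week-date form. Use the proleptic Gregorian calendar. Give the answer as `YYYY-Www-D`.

The weekday is Thursday (ISO weekday 4).
That Thursday belongs to ISO week 4 of ISO year 9672.

9672-W04-4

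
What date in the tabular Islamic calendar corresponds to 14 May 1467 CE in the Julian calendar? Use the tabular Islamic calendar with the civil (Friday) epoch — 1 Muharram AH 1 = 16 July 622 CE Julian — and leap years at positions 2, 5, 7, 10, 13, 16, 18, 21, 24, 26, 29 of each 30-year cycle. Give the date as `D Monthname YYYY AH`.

9 Shawwal 871 AH

Julian Day Number of the source date = 2257013.
Converting JDN 2257013 to the tabular Islamic calendar gives 9 Shawwal 871 AH.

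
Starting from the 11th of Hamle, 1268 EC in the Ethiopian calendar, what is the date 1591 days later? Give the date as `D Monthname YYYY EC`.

16 Hidar 1273 EC

Counting 1591 days forward from JDN 2187303 reaches JDN 2188894, which is 16 Hidar 1273 EC.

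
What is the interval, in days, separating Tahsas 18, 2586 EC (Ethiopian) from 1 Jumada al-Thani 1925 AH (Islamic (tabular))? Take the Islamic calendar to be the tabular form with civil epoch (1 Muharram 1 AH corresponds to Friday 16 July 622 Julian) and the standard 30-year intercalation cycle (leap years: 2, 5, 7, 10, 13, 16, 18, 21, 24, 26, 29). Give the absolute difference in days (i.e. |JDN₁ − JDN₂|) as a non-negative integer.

38110

JDN of the first date = 2668499.
JDN of the second date = 2630389.
|2630389 − 2668499| = 38110.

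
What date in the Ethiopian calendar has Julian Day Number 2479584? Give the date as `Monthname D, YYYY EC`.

The Gregorian equivalent of JDN 2479584 is 7 October 2076.
In the Ethiopian calendar that day is Meskerem 27, 2069 EC.

Meskerem 27, 2069 EC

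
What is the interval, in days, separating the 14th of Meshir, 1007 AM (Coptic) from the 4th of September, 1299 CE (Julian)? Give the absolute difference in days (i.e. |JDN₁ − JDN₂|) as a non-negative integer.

First date → JDN 2192634; second date → JDN 2195764.
The interval is |2192634 − 2195764| = 3130 days.

3130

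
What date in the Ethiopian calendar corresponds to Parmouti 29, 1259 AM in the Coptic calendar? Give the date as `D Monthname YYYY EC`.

Julian Day Number of the source date = 2284752.
Converting JDN 2284752 to the Ethiopian calendar gives 29 Miyazya 1535 EC.

29 Miyazya 1535 EC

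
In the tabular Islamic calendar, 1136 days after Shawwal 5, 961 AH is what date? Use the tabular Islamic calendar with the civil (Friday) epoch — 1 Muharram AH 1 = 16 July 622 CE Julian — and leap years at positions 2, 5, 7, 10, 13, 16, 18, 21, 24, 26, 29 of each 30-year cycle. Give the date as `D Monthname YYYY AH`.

19 Dhu al-Hijjah 964 AH

The starting date is JDN 2288902; 2288902 + 1136 = 2290038.
JDN 2290038 corresponds to 19 Dhu al-Hijjah 964 AH.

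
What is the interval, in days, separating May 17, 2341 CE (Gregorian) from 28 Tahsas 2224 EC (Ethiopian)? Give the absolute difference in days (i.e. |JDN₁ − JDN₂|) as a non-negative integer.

39940

First date → JDN 2576229; second date → JDN 2536289.
The interval is |2576229 − 2536289| = 39940 days.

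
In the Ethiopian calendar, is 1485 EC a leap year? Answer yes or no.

no

1485 mod 4 = 1; in the Ethiopian calendar a year is leap when year mod 4 = 3, so it is a common year.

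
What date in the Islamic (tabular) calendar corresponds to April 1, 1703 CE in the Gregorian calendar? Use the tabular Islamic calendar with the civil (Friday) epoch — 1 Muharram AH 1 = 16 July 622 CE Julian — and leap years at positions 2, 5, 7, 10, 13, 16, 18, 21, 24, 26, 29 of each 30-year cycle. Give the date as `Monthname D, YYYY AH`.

Dhu al-Qa'dah 14, 1114 AH

Julian Day Number of the source date = 2343158.
Converting JDN 2343158 to the tabular Islamic calendar gives 14 Dhu al-Qa'dah 1114 AH.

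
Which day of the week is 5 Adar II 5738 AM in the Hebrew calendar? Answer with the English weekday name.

Tuesday

Equivalently 14 March 1978 Gregorian, JDN 2443582.
Since JDN mod 7 = 1 (0 = Monday), the day is Tuesday.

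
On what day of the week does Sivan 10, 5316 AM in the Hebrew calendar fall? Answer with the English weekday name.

Tuesday

Equivalently 29 May 1556 Gregorian, JDN 2289526.
JDN 2289526 mod 7 = 1, and JDN 0 was a Monday, so this is a Tuesday.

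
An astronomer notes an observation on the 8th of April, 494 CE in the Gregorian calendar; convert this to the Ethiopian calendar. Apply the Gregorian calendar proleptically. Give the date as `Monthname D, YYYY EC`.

Both dates share Julian Day Number 1901588; in the Ethiopian calendar that is 12 Miyazya 486 EC.

Miyazya 12, 486 EC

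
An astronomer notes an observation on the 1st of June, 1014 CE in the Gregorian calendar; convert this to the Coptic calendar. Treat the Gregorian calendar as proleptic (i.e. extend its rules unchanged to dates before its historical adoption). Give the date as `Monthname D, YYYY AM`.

Both dates share Julian Day Number 2091567; in the Coptic calendar that is 1 Paoni 730 AM.

Paoni 1, 730 AM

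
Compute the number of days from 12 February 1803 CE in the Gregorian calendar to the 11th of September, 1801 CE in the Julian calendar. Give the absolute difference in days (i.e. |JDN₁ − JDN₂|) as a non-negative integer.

507

JDN of the first date = 2379634.
JDN of the second date = 2379127.
|2379127 − 2379634| = 507.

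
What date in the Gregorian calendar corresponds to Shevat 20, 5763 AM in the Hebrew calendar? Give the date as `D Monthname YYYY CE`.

23 January 2003 CE

Julian Day Number of the source date = 2452663.
Converting JDN 2452663 to the Gregorian calendar gives 23 January 2003 CE.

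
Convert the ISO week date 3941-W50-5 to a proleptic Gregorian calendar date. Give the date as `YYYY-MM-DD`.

3941-12-12

ISO week 1 of 3941 is the week containing the first Thursday of 3941.
Week 50, day 5 (Friday) lands on 3941-12-12.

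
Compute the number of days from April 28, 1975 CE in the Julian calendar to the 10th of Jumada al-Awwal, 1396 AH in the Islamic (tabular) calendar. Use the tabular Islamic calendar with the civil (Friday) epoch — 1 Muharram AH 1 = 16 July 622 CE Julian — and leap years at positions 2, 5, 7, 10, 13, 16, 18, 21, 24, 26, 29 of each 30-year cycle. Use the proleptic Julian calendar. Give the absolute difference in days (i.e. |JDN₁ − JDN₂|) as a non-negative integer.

364

JDN of the first date = 2442544.
JDN of the second date = 2442908.
|2442908 − 2442544| = 364.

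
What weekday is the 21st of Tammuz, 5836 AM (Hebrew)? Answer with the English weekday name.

In the Gregorian calendar this is 22 July 2076 (JDN 2479507).
JDN 2479507 mod 7 = 2, and JDN 0 was a Monday, so this is a Wednesday.

Wednesday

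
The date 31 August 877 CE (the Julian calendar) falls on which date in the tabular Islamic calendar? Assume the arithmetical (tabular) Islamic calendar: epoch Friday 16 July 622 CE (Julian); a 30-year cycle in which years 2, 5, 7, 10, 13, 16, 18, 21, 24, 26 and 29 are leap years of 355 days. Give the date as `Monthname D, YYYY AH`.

Julian Day Number of the source date = 2041625.
Converting JDN 2041625 to the tabular Islamic calendar gives 17 Dhu al-Hijjah 263 AH.

Dhu al-Hijjah 17, 263 AH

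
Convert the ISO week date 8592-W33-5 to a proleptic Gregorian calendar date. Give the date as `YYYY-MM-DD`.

8592-08-17

ISO week 1 of 8592 is the week containing the first Thursday of 8592.
Week 33, day 5 (Friday) lands on 8592-08-17.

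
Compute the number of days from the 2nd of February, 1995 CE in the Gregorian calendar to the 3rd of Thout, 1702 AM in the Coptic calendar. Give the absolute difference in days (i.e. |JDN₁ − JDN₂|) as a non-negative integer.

3429

JDN of the first date = 2449751.
JDN of the second date = 2446322.
|2446322 − 2449751| = 3429.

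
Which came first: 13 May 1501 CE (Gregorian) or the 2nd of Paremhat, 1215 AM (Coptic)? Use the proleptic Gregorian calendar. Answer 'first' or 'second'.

second

The two dates have Julian Day Numbers 2269421 and 2268624 respectively.
Since 2268624 < 2269421, the second date comes first.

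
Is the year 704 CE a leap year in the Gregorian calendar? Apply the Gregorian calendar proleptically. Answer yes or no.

704 is divisible by 4 and not by 100, so it is a leap year.

yes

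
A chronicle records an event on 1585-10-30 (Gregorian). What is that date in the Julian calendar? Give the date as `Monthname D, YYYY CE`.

At this point the Julian calendar is 10 days behind the Gregorian.
30 October 1585 Gregorian − 10 days → 20 October 1585 Julian.

October 20, 1585 CE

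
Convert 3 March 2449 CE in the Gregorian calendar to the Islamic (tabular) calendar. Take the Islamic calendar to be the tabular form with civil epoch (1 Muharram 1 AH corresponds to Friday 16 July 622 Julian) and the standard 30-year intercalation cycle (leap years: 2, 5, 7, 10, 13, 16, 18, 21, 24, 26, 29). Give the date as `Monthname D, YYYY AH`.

Ramadan 8, 1883 AH

Julian Day Number of the source date = 2615601.
Converting JDN 2615601 to the tabular Islamic calendar gives 8 Ramadan 1883 AH.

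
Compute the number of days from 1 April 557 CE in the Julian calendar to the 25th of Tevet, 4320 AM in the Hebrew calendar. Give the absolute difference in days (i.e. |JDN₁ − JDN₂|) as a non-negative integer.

1013

First date → JDN 1924593; second date → JDN 1925606.
The interval is |1924593 − 1925606| = 1013 days.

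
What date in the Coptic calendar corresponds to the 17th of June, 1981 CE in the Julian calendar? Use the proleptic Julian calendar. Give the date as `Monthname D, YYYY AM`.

Julian Day Number of the source date = 2444786.
Converting JDN 2444786 to the Coptic calendar gives 23 Paoni 1697 AM.

Paoni 23, 1697 AM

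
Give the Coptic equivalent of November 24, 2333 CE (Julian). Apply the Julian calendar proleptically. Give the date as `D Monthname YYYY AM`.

The source date corresponds to 10 December 2333 in the Gregorian calendar (JDN 2573514).
That day falls on 28 Hathor 2050 AM in the Coptic calendar.

28 Hathor 2050 AM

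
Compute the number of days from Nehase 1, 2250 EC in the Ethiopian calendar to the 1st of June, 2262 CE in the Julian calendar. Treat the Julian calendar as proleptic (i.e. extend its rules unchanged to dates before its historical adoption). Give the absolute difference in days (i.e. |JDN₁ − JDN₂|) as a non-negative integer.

1407

JDN of the first date = 2545998.
JDN of the second date = 2547405.
|2547405 − 2545998| = 1407.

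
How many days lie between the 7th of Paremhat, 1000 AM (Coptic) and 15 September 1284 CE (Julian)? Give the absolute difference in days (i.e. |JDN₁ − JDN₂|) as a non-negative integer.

JDN of the first date = 2190101.
JDN of the second date = 2190297.
|2190297 − 2190101| = 196.

196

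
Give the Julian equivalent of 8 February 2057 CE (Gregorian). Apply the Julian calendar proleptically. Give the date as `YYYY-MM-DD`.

2057-01-26

The Julian–Gregorian offset here is 13 days (Julian trailing).
8 February 2057 Gregorian − 13 days → 26 January 2057 Julian.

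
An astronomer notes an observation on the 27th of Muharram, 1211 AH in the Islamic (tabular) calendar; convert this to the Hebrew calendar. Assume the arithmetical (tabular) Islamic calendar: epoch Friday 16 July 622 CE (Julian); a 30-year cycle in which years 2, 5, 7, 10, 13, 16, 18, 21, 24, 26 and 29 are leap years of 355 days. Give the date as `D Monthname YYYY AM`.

27 Tammuz 5556 AM

Both dates share Julian Day Number 2377250; in the Hebrew calendar that is 27 Tammuz 5556 AM.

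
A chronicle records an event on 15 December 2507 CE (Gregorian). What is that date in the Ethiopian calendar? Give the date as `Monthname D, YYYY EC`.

Tahsas 1, 2500 EC

Julian Day Number of the source date = 2637071.
Converting JDN 2637071 to the Ethiopian calendar gives 1 Tahsas 2500 EC.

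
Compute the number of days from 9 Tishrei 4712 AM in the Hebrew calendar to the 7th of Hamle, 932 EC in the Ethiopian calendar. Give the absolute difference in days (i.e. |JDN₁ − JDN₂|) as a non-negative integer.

4090

First date → JDN 2068665; second date → JDN 2064575.
The interval is |2068665 − 2064575| = 4090 days.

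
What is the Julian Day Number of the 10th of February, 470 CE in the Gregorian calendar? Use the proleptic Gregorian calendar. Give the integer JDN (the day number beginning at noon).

JDN 2451545 is 1 January 2000 CE (Gregorian); the target day is −558780 days from there, so JDN = 1892765.

1892765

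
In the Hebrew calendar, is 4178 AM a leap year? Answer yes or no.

yes

Hebrew year 4178 is year 17 of its 19-year Metonic cycle; leap years are at positions 3, 6, 8, 11, 14, 17, 19, so it is a leap year (13 months).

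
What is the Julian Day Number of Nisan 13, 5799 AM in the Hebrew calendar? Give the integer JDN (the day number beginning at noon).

In the Gregorian calendar the same day is 7 April 2039.
JDN 2400001 is 17 November 1858 CE (Gregorian), MJD 0; the target day is +65885 days from there, so JDN = 2465886.

2465886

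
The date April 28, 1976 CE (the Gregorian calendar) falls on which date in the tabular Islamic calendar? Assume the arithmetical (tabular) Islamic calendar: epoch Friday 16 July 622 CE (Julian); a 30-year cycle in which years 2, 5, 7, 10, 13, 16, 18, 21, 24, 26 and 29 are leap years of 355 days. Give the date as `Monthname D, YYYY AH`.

Both dates share Julian Day Number 2442897; in the tabular Islamic calendar that is 28 Rabi' al-Thani 1396 AH.

Rabi' al-Thani 28, 1396 AH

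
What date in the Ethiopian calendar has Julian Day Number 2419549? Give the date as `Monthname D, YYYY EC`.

Ginbot 18, 1904 EC

JDN 2419549 is 26 May 1912 in the Gregorian calendar.
In the Ethiopian calendar that day is Ginbot 18, 1904 EC.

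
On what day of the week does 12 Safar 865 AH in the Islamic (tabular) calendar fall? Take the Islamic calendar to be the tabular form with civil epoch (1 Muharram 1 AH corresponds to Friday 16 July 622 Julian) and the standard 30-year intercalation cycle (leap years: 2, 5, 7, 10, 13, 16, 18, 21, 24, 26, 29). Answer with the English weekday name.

Thursday

In the proleptic Gregorian calendar this is 6 December 1460 (JDN 2254654).
Since JDN mod 7 = 3 (0 = Monday), the day is Thursday.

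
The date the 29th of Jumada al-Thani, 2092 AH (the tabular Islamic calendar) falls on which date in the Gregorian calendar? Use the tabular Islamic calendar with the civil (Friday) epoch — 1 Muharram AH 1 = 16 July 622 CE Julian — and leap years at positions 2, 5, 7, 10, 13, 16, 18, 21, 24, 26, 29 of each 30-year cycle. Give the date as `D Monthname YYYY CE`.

Julian Day Number of the source date = 2689597.
Converting JDN 2689597 to the Gregorian calendar gives 7 October 2651 CE.

7 October 2651 CE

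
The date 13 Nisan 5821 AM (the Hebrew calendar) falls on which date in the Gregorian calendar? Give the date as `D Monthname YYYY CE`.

Julian Day Number of the source date = 2473918.
Converting JDN 2473918 to the Gregorian calendar gives 3 April 2061 CE.

3 April 2061 CE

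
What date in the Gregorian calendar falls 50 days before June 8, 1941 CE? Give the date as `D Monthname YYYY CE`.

19 April 1941 CE

JDN of June 8, 1941 CE = 2430154.
2430154 − 50 = 2430104.
JDN 2430104 in the Gregorian calendar is 19 April 1941 CE.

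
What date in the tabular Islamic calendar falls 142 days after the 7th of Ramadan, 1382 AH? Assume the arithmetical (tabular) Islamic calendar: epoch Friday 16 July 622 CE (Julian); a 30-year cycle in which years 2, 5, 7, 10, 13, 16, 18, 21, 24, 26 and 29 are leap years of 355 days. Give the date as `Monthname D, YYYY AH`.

The starting date is JDN 2438062; 2438062 + 142 = 2438204.
JDN 2438204 corresponds to Muharram 30, 1383 AH.

Muharram 30, 1383 AH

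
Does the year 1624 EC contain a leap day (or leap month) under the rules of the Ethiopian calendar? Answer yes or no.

no

1624 mod 4 = 0; in the Ethiopian calendar a year is leap when year mod 4 = 3, so it is a common year.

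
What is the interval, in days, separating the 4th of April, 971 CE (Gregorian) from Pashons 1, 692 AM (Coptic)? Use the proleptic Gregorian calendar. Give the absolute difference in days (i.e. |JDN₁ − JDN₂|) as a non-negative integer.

JDN of the first date = 2075804.
JDN of the second date = 2077658.
|2077658 − 2075804| = 1854.

1854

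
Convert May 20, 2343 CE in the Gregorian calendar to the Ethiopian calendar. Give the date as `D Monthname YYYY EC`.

9 Ginbot 2335 EC

Both dates share Julian Day Number 2576962; in the Ethiopian calendar that is 9 Ginbot 2335 EC.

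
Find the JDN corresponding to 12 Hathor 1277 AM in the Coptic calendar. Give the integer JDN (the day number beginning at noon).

In the proleptic Gregorian calendar the same day is 18 November 1560.
JDN 2299161 is 15 October 1582 CE (Gregorian); the target day is −8001 days from there, so JDN = 2291160.

2291160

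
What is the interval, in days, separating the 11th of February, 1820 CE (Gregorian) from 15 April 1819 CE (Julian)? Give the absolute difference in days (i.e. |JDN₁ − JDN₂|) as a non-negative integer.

290

JDN of the first date = 2385842.
JDN of the second date = 2385552.
|2385552 − 2385842| = 290.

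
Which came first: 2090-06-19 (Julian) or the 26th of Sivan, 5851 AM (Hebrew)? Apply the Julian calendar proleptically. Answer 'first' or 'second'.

First date → JDN 2484600; second date → JDN 2484945.
JDN 2484600 < JDN 2484945, so the first date is earlier.

first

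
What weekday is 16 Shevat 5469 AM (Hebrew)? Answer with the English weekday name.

Sunday

This is JDN 2345286 (27 January 1709 Gregorian).
JDN 2345286 mod 7 = 6, and JDN 0 was a Monday, so this is a Sunday.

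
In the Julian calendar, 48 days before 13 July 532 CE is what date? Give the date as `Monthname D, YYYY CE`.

May 26, 532 CE

JDN of 13 July 532 CE = 1915565.
1915565 − 48 = 1915517.
JDN 1915517 in the Julian calendar is May 26, 532 CE.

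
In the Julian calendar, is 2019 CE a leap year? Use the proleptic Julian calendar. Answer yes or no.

no

2019 mod 4 = 3, so it is a common year in the Julian calendar.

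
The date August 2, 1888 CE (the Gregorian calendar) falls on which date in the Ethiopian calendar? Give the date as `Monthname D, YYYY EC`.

Hamle 27, 1880 EC

Julian Day Number of the source date = 2410852.
Converting JDN 2410852 to the Ethiopian calendar gives 27 Hamle 1880 EC.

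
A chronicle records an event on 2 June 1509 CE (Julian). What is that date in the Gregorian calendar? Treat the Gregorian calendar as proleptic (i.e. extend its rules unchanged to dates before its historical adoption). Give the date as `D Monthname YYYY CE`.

For dates in this range the Gregorian date is 10 days ahead of the Julian.
2 June 1509 Julian + 10 days → 12 June 1509 Gregorian.

12 June 1509 CE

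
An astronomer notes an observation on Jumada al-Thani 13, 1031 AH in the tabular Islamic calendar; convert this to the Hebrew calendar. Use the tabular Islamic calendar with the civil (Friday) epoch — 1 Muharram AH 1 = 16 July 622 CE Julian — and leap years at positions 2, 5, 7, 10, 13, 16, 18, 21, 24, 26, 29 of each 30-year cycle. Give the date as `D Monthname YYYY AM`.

Both dates share Julian Day Number 2313598; in the Hebrew calendar that is 15 Iyar 5382 AM.

15 Iyar 5382 AM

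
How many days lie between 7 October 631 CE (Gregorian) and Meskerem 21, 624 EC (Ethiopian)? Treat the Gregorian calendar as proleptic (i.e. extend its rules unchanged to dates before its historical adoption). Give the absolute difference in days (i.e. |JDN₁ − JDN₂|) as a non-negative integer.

15

First date → JDN 1951807; second date → JDN 1951792.
The interval is |1951807 − 1951792| = 15 days.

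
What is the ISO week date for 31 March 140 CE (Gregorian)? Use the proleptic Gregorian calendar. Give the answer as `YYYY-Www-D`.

0140-W13-4

The weekday is Thursday (ISO weekday 4).
That Thursday belongs to ISO week 13 of ISO year 140.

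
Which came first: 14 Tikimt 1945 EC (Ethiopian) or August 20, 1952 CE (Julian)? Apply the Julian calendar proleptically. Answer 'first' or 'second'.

second

First date → JDN 2434310; second date → JDN 2434258.
JDN 2434258 < JDN 2434310, so the second date is earlier.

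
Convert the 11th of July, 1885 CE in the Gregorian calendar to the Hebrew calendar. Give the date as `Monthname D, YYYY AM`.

Both dates share Julian Day Number 2409734; in the Hebrew calendar that is 28 Tammuz 5645 AM.

Tammuz 28, 5645 AM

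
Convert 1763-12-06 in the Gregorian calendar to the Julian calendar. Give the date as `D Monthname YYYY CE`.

At this point the Julian calendar is 11 days behind the Gregorian.
6 December 1763 Gregorian − 11 days → 25 November 1763 Julian.

25 November 1763 CE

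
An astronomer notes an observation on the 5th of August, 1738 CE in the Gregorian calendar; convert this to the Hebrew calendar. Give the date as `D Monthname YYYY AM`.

19 Av 5498 AM

Julian Day Number of the source date = 2356068.
Converting JDN 2356068 to the Hebrew calendar gives 19 Av 5498 AM.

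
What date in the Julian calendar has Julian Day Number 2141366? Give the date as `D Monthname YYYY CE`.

The proleptic Gregorian equivalent of JDN 2141366 is 5 October 1150.
In the Julian calendar that day is 28 September 1150 CE.

28 September 1150 CE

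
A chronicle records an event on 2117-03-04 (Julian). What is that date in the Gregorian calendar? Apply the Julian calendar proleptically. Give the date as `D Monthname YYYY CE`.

18 March 2117 CE

At this point the Julian calendar is 14 days behind the Gregorian.
4 March 2117 Julian + 14 days → 18 March 2117 Gregorian.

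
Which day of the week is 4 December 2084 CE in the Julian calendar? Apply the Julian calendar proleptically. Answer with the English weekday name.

This is JDN 2482577 (17 December 2084 Gregorian).
2482577 ≡ 6 (mod 7); counting from Monday = 0 gives Sunday.

Sunday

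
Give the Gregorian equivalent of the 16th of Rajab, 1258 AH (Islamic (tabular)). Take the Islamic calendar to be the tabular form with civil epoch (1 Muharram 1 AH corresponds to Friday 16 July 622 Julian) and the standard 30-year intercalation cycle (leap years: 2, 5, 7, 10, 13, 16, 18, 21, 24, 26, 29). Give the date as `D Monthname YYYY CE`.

23 August 1842 CE

Both dates share Julian Day Number 2394071; in the Gregorian calendar that is 23 August 1842 CE.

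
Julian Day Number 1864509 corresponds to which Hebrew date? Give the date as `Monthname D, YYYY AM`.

The proleptic Gregorian equivalent of JDN 1864509 is 1 October 392.
In the Hebrew calendar that day is Tishrei 27, 4153 AM.

Tishrei 27, 4153 AM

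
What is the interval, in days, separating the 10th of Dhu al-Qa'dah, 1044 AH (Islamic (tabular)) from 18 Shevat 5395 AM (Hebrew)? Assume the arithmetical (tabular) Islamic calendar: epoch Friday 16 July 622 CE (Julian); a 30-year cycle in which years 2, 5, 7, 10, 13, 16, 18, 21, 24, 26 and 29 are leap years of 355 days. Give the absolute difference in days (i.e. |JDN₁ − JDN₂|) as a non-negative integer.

First date → JDN 2318348; second date → JDN 2318268.
The interval is |2318348 − 2318268| = 80 days.

80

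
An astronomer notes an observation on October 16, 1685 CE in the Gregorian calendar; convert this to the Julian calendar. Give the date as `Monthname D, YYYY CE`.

October 6, 1685 CE

The Julian–Gregorian offset here is 10 days (Julian trailing).
16 October 1685 Gregorian − 10 days → 6 October 1685 Julian.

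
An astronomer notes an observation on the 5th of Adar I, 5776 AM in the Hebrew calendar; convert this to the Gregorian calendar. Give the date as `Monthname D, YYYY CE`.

Julian Day Number of the source date = 2457433.
Converting JDN 2457433 to the Gregorian calendar gives 14 February 2016 CE.

February 14, 2016 CE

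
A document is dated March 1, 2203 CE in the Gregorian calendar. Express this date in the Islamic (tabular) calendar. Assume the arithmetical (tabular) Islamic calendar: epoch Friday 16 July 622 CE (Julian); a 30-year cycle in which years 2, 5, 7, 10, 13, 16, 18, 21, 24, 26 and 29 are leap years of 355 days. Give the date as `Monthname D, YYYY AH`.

Julian Day Number of the source date = 2525748.
Converting JDN 2525748 to the tabular Islamic calendar gives 16 Safar 1630 AH.

Safar 16, 1630 AH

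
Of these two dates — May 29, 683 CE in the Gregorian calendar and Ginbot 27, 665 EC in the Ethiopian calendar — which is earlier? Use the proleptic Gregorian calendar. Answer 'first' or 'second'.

second

The two dates have Julian Day Numbers 1970669 and 1967013 respectively.
Since 1967013 < 1970669, the second date comes first.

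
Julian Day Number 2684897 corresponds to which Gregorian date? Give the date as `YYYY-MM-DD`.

JDN 2451545 is 1 Jan 2000; 2684897 is +233352 days from there.

2638-11-24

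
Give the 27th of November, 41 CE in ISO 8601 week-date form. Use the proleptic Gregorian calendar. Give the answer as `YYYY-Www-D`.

The weekday is Wednesday (ISO weekday 3).
That Wednesday belongs to ISO week 48 of ISO year 41.

0041-W48-3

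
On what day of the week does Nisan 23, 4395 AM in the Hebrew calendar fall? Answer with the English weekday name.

In the proleptic Gregorian calendar this is 19 April 635 (JDN 1953097).
1953097 ≡ 6 (mod 7); counting from Monday = 0 gives Sunday.

Sunday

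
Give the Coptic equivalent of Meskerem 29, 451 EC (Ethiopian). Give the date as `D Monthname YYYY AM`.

29 Thout 175 AM

Julian Day Number of the source date = 1888611.
Converting JDN 1888611 to the Coptic calendar gives 29 Thout 175 AM.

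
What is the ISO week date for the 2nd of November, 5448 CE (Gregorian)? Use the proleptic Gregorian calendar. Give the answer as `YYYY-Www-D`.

The weekday is Thursday (ISO weekday 4).
That Thursday belongs to ISO week 44 of ISO year 5448.

5448-W44-4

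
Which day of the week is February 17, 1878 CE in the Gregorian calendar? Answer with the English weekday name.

Since JDN mod 7 = 6 (0 = Monday), the day is Sunday.

Sunday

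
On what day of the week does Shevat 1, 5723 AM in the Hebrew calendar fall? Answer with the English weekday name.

Saturday

Equivalently 26 January 1963 Gregorian, JDN 2438056.
JDN 2438056 mod 7 = 5, and JDN 0 was a Monday, so this is a Saturday.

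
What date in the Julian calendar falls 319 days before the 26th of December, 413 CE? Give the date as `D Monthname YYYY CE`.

10 February 413 CE

The starting date is JDN 1872266; 1872266 − 319 = 1871947.
JDN 1871947 corresponds to 10 February 413 CE.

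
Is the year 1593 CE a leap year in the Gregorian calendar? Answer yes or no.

no

1593 is not divisible by 4, so it is a common year.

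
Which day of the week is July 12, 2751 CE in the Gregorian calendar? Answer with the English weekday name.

Thursday

Since JDN mod 7 = 3 (0 = Monday), the day is Thursday.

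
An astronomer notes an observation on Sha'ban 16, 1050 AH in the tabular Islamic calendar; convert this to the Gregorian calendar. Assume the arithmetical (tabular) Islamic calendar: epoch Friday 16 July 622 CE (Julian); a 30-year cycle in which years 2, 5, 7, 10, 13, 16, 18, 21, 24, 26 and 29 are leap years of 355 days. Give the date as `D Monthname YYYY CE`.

Julian Day Number of the source date = 2320393.
Converting JDN 2320393 to the Gregorian calendar gives 1 December 1640 CE.

1 December 1640 CE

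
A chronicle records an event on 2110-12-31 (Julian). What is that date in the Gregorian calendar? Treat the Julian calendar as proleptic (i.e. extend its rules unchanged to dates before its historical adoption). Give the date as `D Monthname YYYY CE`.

At this point the Julian calendar is 14 days behind the Gregorian.
31 December 2110 Julian + 14 days → 14 January 2111 Gregorian.

14 January 2111 CE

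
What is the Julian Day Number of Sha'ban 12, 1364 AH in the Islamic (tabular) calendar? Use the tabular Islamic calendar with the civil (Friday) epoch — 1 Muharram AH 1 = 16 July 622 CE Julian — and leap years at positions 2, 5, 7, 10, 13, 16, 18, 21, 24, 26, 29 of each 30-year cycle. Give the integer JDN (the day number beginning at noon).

In the Gregorian calendar the same day is 23 July 1945.
JDN 2400001 is 17 November 1858 CE (Gregorian), MJD 0; the target day is +31659 days from there, so JDN = 2431660.

2431660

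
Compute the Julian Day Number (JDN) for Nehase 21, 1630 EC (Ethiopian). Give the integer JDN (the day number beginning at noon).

In the Gregorian calendar the same day is 24 August 1638.
JDN 2299161 is 15 October 1582 CE (Gregorian); the target day is +20402 days from there, so JDN = 2319563.

2319563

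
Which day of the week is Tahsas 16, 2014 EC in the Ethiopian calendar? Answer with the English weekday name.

Equivalently 25 December 2021 Gregorian, JDN 2459574.
2459574 ≡ 5 (mod 7); counting from Monday = 0 gives Saturday.

Saturday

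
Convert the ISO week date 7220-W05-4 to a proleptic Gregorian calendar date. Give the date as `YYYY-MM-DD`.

7220-01-30

ISO week 1 of 7220 is the week containing the first Thursday of 7220.
Week 5, day 4 (Thursday) lands on 7220-01-30.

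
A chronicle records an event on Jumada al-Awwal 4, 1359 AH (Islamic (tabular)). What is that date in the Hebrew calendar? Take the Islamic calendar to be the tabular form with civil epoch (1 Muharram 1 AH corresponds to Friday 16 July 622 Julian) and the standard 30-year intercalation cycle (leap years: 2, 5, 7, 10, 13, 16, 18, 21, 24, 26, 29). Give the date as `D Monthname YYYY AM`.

Both dates share Julian Day Number 2429791; in the Hebrew calendar that is 4 Sivan 5700 AM.

4 Sivan 5700 AM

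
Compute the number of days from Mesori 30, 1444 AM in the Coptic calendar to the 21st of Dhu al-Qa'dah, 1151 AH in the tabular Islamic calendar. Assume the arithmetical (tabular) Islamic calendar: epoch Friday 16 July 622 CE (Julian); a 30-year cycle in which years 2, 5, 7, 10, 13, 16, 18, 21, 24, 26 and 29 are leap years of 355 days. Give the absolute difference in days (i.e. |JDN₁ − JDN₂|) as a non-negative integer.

First date → JDN 2352445; second date → JDN 2356277.
The interval is |2352445 − 2356277| = 3832 days.

3832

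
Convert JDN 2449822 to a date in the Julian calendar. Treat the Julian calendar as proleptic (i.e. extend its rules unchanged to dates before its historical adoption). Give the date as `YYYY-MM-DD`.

The Gregorian equivalent of JDN 2449822 is 14 April 1995.
In the Julian calendar that day is 1995-04-01.

1995-04-01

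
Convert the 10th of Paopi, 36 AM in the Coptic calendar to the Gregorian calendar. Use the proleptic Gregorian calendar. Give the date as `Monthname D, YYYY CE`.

Both dates share Julian Day Number 1837853; in the Gregorian calendar that is 9 October 319 CE.

October 9, 319 CE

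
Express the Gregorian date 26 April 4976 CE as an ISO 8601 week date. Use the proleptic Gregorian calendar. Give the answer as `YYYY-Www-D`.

The weekday is Friday (ISO weekday 5).
That Friday belongs to ISO week 17 of ISO year 4976.

4976-W17-5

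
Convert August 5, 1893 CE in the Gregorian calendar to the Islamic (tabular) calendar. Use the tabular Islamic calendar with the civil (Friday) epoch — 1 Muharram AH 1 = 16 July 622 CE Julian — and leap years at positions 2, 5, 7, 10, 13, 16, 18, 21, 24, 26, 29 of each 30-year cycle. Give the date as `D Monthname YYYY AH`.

22 Muharram 1311 AH

Both dates share Julian Day Number 2412681; in the tabular Islamic calendar that is 22 Muharram 1311 AH.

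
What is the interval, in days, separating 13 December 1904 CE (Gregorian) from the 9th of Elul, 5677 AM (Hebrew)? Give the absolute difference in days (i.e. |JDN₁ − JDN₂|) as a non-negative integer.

First date → JDN 2416828; second date → JDN 2421468.
The interval is |2416828 − 2421468| = 4640 days.

4640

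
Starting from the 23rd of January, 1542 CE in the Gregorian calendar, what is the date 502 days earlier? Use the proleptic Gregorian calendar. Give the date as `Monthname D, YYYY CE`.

September 8, 1540 CE

The starting date is JDN 2284286; 2284286 − 502 = 2283784.
JDN 2283784 corresponds to September 8, 1540 CE.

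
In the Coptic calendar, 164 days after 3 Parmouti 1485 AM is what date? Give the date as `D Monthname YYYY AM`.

12 Thout 1486 AM

Counting 164 days forward from JDN 2367273 reaches JDN 2367437, which is 12 Thout 1486 AM.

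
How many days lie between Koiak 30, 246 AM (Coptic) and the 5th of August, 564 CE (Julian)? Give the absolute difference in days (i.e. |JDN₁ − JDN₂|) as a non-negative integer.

JDN of the first date = 1914635.
JDN of the second date = 1927276.
|1927276 − 1914635| = 12641.

12641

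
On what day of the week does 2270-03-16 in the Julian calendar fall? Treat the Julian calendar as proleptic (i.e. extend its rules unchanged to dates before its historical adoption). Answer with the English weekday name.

Thursday

In the Gregorian calendar this is 31 March 2270 (JDN 2550250).
Since JDN mod 7 = 3 (0 = Monday), the day is Thursday.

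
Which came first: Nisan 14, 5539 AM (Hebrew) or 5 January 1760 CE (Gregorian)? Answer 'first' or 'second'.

second

First date → JDN 2370916; second date → JDN 2363891.
JDN 2363891 < JDN 2370916, so the second date is earlier.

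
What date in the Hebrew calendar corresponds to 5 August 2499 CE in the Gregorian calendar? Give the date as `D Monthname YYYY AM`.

Julian Day Number of the source date = 2634018.
Converting JDN 2634018 to the Hebrew calendar gives 28 Tammuz 6259 AM.

28 Tammuz 6259 AM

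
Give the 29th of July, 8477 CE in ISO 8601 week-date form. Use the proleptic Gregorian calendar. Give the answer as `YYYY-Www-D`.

The weekday is Thursday (ISO weekday 4).
That Thursday belongs to ISO week 30 of ISO year 8477.

8477-W30-4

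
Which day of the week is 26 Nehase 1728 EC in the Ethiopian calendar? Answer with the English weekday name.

This is JDN 2355363 (30 August 1736 Gregorian).
2355363 ≡ 3 (mod 7); counting from Monday = 0 gives Thursday.

Thursday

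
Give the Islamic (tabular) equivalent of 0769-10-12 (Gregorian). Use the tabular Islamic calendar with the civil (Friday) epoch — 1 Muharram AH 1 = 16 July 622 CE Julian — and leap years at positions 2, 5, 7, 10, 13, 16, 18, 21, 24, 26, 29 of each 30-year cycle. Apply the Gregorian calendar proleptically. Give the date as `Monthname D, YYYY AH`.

Shawwal 2, 152 AH

Both dates share Julian Day Number 2002216; in the tabular Islamic calendar that is 2 Shawwal 152 AH.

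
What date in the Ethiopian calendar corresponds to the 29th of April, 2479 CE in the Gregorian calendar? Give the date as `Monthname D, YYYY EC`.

Miyazya 18, 2471 EC

Julian Day Number of the source date = 2626615.
Converting JDN 2626615 to the Ethiopian calendar gives 18 Miyazya 2471 EC.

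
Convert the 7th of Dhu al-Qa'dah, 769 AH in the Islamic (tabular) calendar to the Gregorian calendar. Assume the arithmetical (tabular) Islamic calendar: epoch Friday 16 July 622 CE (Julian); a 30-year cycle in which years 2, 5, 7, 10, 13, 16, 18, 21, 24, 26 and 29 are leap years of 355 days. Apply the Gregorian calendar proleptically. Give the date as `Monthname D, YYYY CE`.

Both dates share Julian Day Number 2220895; in the Gregorian calendar that is 2 July 1368 CE.

July 2, 1368 CE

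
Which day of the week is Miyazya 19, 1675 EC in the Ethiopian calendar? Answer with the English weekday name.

Saturday

Equivalently 24 April 1683 Gregorian, JDN 2335877.
2335877 ≡ 5 (mod 7); counting from Monday = 0 gives Saturday.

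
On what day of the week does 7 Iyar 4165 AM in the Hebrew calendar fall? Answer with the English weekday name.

Sunday

Equivalently 24 April 405 Gregorian, JDN 1869097.
JDN 1869097 mod 7 = 6, and JDN 0 was a Monday, so this is a Sunday.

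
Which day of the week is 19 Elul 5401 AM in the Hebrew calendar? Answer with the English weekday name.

This is JDN 2320660 (25 August 1641 Gregorian).
JDN 2320660 mod 7 = 6, and JDN 0 was a Monday, so this is a Sunday.

Sunday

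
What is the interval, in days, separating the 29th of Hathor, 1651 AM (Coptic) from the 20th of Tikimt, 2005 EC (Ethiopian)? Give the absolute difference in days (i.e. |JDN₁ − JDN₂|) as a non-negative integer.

28451

First date → JDN 2427780; second date → JDN 2456231.
The interval is |2427780 − 2456231| = 28451 days.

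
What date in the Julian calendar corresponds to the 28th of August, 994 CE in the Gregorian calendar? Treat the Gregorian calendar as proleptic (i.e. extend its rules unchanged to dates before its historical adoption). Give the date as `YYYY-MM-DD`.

For dates in this range the Gregorian date is 5 days ahead of the Julian.
28 August 994 Gregorian − 5 days → 23 August 994 Julian.

0994-08-23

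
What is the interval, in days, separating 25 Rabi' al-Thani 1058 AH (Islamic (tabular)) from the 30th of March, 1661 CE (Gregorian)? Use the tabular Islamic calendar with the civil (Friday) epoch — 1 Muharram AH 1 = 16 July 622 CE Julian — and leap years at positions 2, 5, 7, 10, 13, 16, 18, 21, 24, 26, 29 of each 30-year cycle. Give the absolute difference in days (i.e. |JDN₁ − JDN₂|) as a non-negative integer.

JDN of the first date = 2323119.
JDN of the second date = 2327817.
|2327817 − 2323119| = 4698.

4698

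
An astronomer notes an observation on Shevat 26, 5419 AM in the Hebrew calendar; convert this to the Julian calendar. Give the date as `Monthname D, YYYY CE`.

February 9, 1659 CE

The source date corresponds to 19 February 1659 in the Gregorian calendar (JDN 2327047).
That day falls on 9 February 1659 CE in the Julian calendar.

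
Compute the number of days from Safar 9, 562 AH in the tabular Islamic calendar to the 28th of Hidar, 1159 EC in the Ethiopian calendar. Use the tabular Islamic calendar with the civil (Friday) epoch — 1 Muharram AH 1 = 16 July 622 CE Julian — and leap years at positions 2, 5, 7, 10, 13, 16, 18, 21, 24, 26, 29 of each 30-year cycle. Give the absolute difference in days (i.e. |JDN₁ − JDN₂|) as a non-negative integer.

11

JDN of the first date = 2147278.
JDN of the second date = 2147267.
|2147267 − 2147278| = 11.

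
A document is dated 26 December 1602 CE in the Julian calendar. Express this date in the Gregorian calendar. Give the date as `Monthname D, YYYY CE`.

January 5, 1603 CE

At this point the Julian calendar is 10 days behind the Gregorian.
26 December 1602 Julian + 10 days → 5 January 1603 Gregorian.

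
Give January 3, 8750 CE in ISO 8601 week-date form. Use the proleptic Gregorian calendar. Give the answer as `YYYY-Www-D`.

The weekday is Tuesday (ISO weekday 2).
That Tuesday belongs to ISO week 1 of ISO year 8750.

8750-W01-2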